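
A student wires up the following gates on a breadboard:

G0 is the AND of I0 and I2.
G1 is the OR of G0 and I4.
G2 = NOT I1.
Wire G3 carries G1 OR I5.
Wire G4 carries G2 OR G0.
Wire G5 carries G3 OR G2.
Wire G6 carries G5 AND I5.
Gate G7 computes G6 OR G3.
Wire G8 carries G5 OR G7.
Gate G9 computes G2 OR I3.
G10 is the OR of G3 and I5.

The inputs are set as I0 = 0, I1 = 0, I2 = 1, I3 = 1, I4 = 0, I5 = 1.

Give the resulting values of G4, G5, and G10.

G0 = I0 AND I2 = 0 AND 1 = 0
G1 = G0 OR I4 = 0 OR 0 = 0
G2 = NOT I1 = NOT 0 = 1
G3 = G1 OR I5 = 0 OR 1 = 1
G4 = G2 OR G0 = 1 OR 0 = 1
G5 = G3 OR G2 = 1 OR 1 = 1
G10 = G3 OR I5 = 1 OR 1 = 1

G4 = 1, G5 = 1, G10 = 1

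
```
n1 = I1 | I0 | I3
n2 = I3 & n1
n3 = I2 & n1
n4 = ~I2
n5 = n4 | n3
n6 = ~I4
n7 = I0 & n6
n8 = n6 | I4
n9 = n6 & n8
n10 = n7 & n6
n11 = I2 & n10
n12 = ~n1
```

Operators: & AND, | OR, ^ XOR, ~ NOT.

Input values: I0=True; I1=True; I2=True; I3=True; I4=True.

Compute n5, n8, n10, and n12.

n1 = I1 OR I0 OR I3 = True OR True OR True = True
n3 = I2 AND n1 = True AND True = True
n4 = NOT I2 = NOT True = False
n5 = n4 OR n3 = False OR True = True
n6 = NOT I4 = NOT True = False
n7 = I0 AND n6 = True AND False = False
n8 = n6 OR I4 = False OR True = True
n10 = n7 AND n6 = False AND False = False
n12 = NOT n1 = NOT True = False

n5 = True  n8 = True  n10 = False  n12 = False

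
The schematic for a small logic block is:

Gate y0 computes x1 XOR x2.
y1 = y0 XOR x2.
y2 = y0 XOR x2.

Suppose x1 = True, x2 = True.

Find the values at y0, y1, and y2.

y0 = x1 XOR x2 = True XOR True = False
y1 = y0 XOR x2 = False XOR True = True
y2 = y0 XOR x2 = False XOR True = True

y0 = False, y1 = True, y2 = True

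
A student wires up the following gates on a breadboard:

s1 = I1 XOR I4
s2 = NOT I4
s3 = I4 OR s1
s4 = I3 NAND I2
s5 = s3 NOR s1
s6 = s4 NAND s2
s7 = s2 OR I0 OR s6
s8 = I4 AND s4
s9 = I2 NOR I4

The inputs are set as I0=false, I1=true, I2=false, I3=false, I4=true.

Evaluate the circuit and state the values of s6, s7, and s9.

s6 = true, s7 = true, s9 = false

s2 = NOT I4 = NOT true = false
s4 = I3 NAND I2 = false NAND false = true
s6 = s4 NAND s2 = true NAND false = true
s7 = s2 OR I0 OR s6 = false OR false OR true = true
s9 = I2 NOR I4 = false NOR true = false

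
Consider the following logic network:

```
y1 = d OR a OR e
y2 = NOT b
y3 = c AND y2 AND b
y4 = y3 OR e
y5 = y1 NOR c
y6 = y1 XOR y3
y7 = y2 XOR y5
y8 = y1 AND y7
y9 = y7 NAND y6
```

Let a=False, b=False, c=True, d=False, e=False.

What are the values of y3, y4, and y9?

y3 = False, y4 = False, y9 = True

y1 = d OR a OR e = False OR False OR False = False
y2 = NOT b = NOT False = True
y3 = c AND y2 AND b = True AND True AND False = False
y4 = y3 OR e = False OR False = False
y5 = y1 NOR c = False NOR True = False
y6 = y1 XOR y3 = False XOR False = False
y7 = y2 XOR y5 = True XOR False = True
y9 = y7 NAND y6 = True NAND False = True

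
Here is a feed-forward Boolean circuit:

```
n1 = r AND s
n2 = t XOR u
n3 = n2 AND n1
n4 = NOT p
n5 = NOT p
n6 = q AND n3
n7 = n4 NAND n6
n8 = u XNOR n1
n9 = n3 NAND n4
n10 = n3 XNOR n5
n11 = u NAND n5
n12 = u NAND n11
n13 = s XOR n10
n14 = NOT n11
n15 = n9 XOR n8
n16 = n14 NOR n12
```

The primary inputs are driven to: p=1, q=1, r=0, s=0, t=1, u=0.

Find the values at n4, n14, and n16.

n4 = 0; n14 = 0; n16 = 0

n4 = NOT p = NOT 1 = 0
n5 = NOT p = NOT 1 = 0
n11 = u NAND n5 = 0 NAND 0 = 1
n12 = u NAND n11 = 0 NAND 1 = 1
n14 = NOT n11 = NOT 1 = 0
n16 = n14 NOR n12 = 0 NOR 1 = 0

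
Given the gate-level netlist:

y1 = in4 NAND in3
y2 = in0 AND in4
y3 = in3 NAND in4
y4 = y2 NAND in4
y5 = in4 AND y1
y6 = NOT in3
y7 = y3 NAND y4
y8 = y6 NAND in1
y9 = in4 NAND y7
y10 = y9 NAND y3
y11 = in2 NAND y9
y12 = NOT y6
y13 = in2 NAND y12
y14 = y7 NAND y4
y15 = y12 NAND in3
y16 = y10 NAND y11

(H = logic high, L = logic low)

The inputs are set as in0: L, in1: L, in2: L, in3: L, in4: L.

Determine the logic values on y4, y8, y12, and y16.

y4 = H  y8 = H  y12 = L  y16 = H

y2 = in0 AND in4 = L AND L = L
y3 = in3 NAND in4 = L NAND L = H
y4 = y2 NAND in4 = L NAND L = H
y6 = NOT in3 = NOT L = H
y7 = y3 NAND y4 = H NAND H = L
y8 = y6 NAND in1 = H NAND L = H
y9 = in4 NAND y7 = L NAND L = H
y10 = y9 NAND y3 = H NAND H = L
y11 = in2 NAND y9 = L NAND H = H
y12 = NOT y6 = NOT H = L
y16 = y10 NAND y11 = L NAND H = H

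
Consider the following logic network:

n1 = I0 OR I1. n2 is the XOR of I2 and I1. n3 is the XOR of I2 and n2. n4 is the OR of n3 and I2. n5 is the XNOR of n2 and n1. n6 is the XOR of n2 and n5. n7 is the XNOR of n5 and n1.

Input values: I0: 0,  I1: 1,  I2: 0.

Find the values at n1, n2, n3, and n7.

n1 = 1, n2 = 1, n3 = 1, n7 = 1

n1 = I0 OR I1 = 0 OR 1 = 1
n2 = I2 XOR I1 = 0 XOR 1 = 1
n3 = I2 XOR n2 = 0 XOR 1 = 1
n5 = n2 XNOR n1 = 1 XNOR 1 = 1
n7 = n5 XNOR n1 = 1 XNOR 1 = 1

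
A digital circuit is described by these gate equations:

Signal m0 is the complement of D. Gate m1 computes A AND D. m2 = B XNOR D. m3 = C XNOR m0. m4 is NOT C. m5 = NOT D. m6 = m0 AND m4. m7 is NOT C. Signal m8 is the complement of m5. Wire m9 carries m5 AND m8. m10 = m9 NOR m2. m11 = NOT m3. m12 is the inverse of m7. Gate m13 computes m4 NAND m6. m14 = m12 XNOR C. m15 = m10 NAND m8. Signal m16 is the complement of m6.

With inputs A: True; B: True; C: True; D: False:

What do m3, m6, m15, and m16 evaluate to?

m3 = True, m6 = False, m15 = True, m16 = True

m0 = NOT D = NOT False = True
m2 = B XNOR D = True XNOR False = False
m3 = C XNOR m0 = True XNOR True = True
m4 = NOT C = NOT True = False
m5 = NOT D = NOT False = True
m6 = m0 AND m4 = True AND False = False
m8 = NOT m5 = NOT True = False
m9 = m5 AND m8 = True AND False = False
m10 = m9 NOR m2 = False NOR False = True
m15 = m10 NAND m8 = True NAND False = True
m16 = NOT m6 = NOT False = True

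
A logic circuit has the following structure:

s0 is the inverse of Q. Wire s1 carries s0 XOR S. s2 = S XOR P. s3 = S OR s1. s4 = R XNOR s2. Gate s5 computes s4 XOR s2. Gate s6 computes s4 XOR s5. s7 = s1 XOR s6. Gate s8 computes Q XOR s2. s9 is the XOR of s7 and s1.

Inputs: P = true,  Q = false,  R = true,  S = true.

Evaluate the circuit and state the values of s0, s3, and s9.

s0 = NOT Q = NOT false = true
s1 = s0 XOR S = true XOR true = false
s2 = S XOR P = true XOR true = false
s3 = S OR s1 = true OR false = true
s4 = R XNOR s2 = true XNOR false = false
s5 = s4 XOR s2 = false XOR false = false
s6 = s4 XOR s5 = false XOR false = false
s7 = s1 XOR s6 = false XOR false = false
s9 = s7 XOR s1 = false XOR false = false

s0 = true; s3 = true; s9 = false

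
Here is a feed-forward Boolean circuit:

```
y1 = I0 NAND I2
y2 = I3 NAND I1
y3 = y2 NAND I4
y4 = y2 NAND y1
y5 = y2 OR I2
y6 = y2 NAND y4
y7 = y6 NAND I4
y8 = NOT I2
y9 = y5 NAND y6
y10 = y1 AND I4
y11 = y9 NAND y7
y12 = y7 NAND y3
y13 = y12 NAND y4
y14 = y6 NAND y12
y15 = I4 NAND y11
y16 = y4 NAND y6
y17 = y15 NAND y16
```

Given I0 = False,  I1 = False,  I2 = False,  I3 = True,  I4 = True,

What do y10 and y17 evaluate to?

y1 = I0 NAND I2 = False NAND False = True
y2 = I3 NAND I1 = True NAND False = True
y4 = y2 NAND y1 = True NAND True = False
y5 = y2 OR I2 = True OR False = True
y6 = y2 NAND y4 = True NAND False = True
y7 = y6 NAND I4 = True NAND True = False
y9 = y5 NAND y6 = True NAND True = False
y10 = y1 AND I4 = True AND True = True
y11 = y9 NAND y7 = False NAND False = True
y15 = I4 NAND y11 = True NAND True = False
y16 = y4 NAND y6 = False NAND True = True
y17 = y15 NAND y16 = False NAND True = True

y10 = True; y17 = True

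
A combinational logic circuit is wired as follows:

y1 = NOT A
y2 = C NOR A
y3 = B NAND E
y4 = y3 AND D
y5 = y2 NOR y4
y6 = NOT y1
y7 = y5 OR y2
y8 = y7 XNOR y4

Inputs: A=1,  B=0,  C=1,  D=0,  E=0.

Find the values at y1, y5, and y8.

y1 = NOT A = NOT 1 = 0
y2 = C NOR A = 1 NOR 1 = 0
y3 = B NAND E = 0 NAND 0 = 1
y4 = y3 AND D = 1 AND 0 = 0
y5 = y2 NOR y4 = 0 NOR 0 = 1
y7 = y5 OR y2 = 1 OR 0 = 1
y8 = y7 XNOR y4 = 1 XNOR 0 = 0

y1 = 0; y5 = 1; y8 = 0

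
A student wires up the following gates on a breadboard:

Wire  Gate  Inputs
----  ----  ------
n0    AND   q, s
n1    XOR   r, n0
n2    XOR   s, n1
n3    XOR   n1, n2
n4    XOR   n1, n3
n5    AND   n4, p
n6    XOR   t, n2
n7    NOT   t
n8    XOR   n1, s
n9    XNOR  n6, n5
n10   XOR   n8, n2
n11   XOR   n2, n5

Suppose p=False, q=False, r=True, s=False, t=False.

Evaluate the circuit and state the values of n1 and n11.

n1 = True, n11 = True

n0 = q AND s = False AND False = False
n1 = r XOR n0 = True XOR False = True
n2 = s XOR n1 = False XOR True = True
n3 = n1 XOR n2 = True XOR True = False
n4 = n1 XOR n3 = True XOR False = True
n5 = n4 AND p = True AND False = False
n11 = n2 XOR n5 = True XOR False = True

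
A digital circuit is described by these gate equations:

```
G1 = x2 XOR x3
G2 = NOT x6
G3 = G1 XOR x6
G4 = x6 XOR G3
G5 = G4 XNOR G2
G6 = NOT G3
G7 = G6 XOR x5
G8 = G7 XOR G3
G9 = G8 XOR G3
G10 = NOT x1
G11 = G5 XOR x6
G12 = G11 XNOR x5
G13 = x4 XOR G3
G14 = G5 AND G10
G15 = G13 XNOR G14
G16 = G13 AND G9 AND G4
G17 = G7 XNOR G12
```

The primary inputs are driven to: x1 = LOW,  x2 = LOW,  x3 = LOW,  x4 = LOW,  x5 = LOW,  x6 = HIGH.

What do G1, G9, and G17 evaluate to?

G1 = LOW; G9 = LOW; G17 = LOW

G1 = x2 XOR x3 = LOW XOR LOW = LOW
G2 = NOT x6 = NOT HIGH = LOW
G3 = G1 XOR x6 = LOW XOR HIGH = HIGH
G4 = x6 XOR G3 = HIGH XOR HIGH = LOW
G5 = G4 XNOR G2 = LOW XNOR LOW = HIGH
G6 = NOT G3 = NOT HIGH = LOW
G7 = G6 XOR x5 = LOW XOR LOW = LOW
G8 = G7 XOR G3 = LOW XOR HIGH = HIGH
G9 = G8 XOR G3 = HIGH XOR HIGH = LOW
G11 = G5 XOR x6 = HIGH XOR HIGH = LOW
G12 = G11 XNOR x5 = LOW XNOR LOW = HIGH
G17 = G7 XNOR G12 = LOW XNOR HIGH = LOW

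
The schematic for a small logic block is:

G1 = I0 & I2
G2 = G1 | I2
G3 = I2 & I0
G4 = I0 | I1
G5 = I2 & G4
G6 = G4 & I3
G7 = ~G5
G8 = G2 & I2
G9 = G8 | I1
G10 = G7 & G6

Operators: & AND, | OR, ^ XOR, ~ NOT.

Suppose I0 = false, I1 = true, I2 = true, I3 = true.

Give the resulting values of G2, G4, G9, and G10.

G1 = I0 AND I2 = false AND true = false
G2 = G1 OR I2 = false OR true = true
G4 = I0 OR I1 = false OR true = true
G5 = I2 AND G4 = true AND true = true
G6 = G4 AND I3 = true AND true = true
G7 = NOT G5 = NOT true = false
G8 = G2 AND I2 = true AND true = true
G9 = G8 OR I1 = true OR true = true
G10 = G7 AND G6 = false AND true = false

G2 = true  G4 = true  G9 = true  G10 = false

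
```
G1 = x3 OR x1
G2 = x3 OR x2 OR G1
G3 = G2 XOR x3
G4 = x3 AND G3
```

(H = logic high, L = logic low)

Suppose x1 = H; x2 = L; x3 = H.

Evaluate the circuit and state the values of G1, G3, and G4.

G1 = H  G3 = L  G4 = L

G1 = x3 OR x1 = H OR H = H
G2 = x3 OR x2 OR G1 = H OR L OR H = H
G3 = G2 XOR x3 = H XOR H = L
G4 = x3 AND G3 = H AND L = L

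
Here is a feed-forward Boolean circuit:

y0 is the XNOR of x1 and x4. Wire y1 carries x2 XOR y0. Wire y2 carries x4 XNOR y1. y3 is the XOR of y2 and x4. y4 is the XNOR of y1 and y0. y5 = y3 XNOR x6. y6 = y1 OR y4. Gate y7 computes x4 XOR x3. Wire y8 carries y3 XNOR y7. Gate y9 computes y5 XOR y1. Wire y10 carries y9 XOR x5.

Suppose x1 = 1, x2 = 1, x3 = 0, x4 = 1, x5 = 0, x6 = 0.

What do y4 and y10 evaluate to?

y0 = x1 XNOR x4 = 1 XNOR 1 = 1
y1 = x2 XOR y0 = 1 XOR 1 = 0
y2 = x4 XNOR y1 = 1 XNOR 0 = 0
y3 = y2 XOR x4 = 0 XOR 1 = 1
y4 = y1 XNOR y0 = 0 XNOR 1 = 0
y5 = y3 XNOR x6 = 1 XNOR 0 = 0
y9 = y5 XOR y1 = 0 XOR 0 = 0
y10 = y9 XOR x5 = 0 XOR 0 = 0

y4 = 0  y10 = 0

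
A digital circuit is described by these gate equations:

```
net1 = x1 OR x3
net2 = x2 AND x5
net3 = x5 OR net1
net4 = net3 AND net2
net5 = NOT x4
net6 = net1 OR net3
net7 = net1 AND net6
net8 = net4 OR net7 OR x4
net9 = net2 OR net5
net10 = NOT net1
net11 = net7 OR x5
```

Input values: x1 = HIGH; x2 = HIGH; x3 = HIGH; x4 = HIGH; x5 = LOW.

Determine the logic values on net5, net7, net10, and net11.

net1 = x1 OR x3 = HIGH OR HIGH = HIGH
net3 = x5 OR net1 = LOW OR HIGH = HIGH
net5 = NOT x4 = NOT HIGH = LOW
net6 = net1 OR net3 = HIGH OR HIGH = HIGH
net7 = net1 AND net6 = HIGH AND HIGH = HIGH
net10 = NOT net1 = NOT HIGH = LOW
net11 = net7 OR x5 = HIGH OR LOW = HIGH

net5 = LOW  net7 = HIGH  net10 = LOW  net11 = HIGH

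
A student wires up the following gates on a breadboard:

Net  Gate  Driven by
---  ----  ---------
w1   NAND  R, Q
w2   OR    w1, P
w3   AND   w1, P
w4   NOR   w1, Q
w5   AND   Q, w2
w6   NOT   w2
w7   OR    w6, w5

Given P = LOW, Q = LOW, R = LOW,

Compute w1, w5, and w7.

w1 = R NAND Q = LOW NAND LOW = HIGH
w2 = w1 OR P = HIGH OR LOW = HIGH
w5 = Q AND w2 = LOW AND HIGH = LOW
w6 = NOT w2 = NOT HIGH = LOW
w7 = w6 OR w5 = LOW OR LOW = LOW

w1 = HIGH  w5 = LOW  w7 = LOW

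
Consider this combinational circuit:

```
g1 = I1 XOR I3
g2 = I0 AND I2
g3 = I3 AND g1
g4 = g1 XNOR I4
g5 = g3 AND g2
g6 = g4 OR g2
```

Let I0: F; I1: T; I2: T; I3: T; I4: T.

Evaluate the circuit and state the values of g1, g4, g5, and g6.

g1 = I1 XOR I3 = T XOR T = F
g2 = I0 AND I2 = F AND T = F
g3 = I3 AND g1 = T AND F = F
g4 = g1 XNOR I4 = F XNOR T = F
g5 = g3 AND g2 = F AND F = F
g6 = g4 OR g2 = F OR F = F

g1 = F  g4 = F  g5 = F  g6 = F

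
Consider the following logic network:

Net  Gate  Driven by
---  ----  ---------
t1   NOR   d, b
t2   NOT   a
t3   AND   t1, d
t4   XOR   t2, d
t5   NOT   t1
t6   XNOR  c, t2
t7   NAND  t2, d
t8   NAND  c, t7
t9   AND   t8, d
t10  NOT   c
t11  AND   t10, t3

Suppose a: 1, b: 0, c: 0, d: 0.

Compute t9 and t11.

t9 = 0; t11 = 0

t1 = d NOR b = 0 NOR 0 = 1
t2 = NOT a = NOT 1 = 0
t3 = t1 AND d = 1 AND 0 = 0
t7 = t2 NAND d = 0 NAND 0 = 1
t8 = c NAND t7 = 0 NAND 1 = 1
t9 = t8 AND d = 1 AND 0 = 0
t10 = NOT c = NOT 0 = 1
t11 = t10 AND t3 = 1 AND 0 = 0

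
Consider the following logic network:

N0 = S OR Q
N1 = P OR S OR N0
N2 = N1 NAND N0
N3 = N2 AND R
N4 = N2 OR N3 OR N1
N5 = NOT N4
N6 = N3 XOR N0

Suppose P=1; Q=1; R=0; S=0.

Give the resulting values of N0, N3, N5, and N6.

N0 = 1; N3 = 0; N5 = 0; N6 = 1

N0 = S OR Q = 0 OR 1 = 1
N1 = P OR S OR N0 = 1 OR 0 OR 1 = 1
N2 = N1 NAND N0 = 1 NAND 1 = 0
N3 = N2 AND R = 0 AND 0 = 0
N4 = N2 OR N3 OR N1 = 0 OR 0 OR 1 = 1
N5 = NOT N4 = NOT 1 = 0
N6 = N3 XOR N0 = 0 XOR 1 = 1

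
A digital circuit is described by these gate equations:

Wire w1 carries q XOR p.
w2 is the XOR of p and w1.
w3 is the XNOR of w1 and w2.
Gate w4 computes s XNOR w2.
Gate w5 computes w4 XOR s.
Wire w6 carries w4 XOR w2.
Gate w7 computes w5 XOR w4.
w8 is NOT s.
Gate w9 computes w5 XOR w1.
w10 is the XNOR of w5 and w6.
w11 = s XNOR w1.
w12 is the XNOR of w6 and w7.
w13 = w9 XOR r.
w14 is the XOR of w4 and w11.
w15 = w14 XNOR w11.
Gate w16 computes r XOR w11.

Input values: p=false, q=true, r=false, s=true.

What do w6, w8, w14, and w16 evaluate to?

w1 = q XOR p = true XOR false = true
w2 = p XOR w1 = false XOR true = true
w4 = s XNOR w2 = true XNOR true = true
w6 = w4 XOR w2 = true XOR true = false
w8 = NOT s = NOT true = false
w11 = s XNOR w1 = true XNOR true = true
w14 = w4 XOR w11 = true XOR true = false
w16 = r XOR w11 = false XOR true = true

w6 = false, w8 = false, w14 = false, w16 = true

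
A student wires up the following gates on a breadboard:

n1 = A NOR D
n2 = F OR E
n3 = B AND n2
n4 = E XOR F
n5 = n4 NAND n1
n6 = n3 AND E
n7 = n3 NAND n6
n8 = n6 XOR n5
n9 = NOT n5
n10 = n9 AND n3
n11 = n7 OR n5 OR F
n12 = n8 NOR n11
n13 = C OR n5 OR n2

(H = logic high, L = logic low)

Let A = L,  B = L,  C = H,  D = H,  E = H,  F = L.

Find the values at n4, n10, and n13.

n4 = H  n10 = L  n13 = H

n1 = A NOR D = L NOR H = L
n2 = F OR E = L OR H = H
n3 = B AND n2 = L AND H = L
n4 = E XOR F = H XOR L = H
n5 = n4 NAND n1 = H NAND L = H
n9 = NOT n5 = NOT H = L
n10 = n9 AND n3 = L AND L = L
n13 = C OR n5 OR n2 = H OR H OR H = H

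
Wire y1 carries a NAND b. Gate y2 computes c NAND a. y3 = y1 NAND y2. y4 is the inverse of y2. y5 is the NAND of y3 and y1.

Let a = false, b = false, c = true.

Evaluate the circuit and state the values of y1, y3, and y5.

y1 = a NAND b = false NAND false = true
y2 = c NAND a = true NAND false = true
y3 = y1 NAND y2 = true NAND true = false
y5 = y3 NAND y1 = false NAND true = true

y1 = true, y3 = false, y5 = true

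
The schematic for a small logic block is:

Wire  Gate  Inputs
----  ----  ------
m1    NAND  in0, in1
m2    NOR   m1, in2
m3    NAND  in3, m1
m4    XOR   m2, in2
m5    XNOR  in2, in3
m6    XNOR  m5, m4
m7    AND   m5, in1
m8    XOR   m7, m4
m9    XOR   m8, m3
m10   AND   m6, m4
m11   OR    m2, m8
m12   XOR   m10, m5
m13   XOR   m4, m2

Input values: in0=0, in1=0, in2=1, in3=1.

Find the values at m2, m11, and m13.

m1 = in0 NAND in1 = 0 NAND 0 = 1
m2 = m1 NOR in2 = 1 NOR 1 = 0
m4 = m2 XOR in2 = 0 XOR 1 = 1
m5 = in2 XNOR in3 = 1 XNOR 1 = 1
m7 = m5 AND in1 = 1 AND 0 = 0
m8 = m7 XOR m4 = 0 XOR 1 = 1
m11 = m2 OR m8 = 0 OR 1 = 1
m13 = m4 XOR m2 = 1 XOR 0 = 1

m2 = 0; m11 = 1; m13 = 1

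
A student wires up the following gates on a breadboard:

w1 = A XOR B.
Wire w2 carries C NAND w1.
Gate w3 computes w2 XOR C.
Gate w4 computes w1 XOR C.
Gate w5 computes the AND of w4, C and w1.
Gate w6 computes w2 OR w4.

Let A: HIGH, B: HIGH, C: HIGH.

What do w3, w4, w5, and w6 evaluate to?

w1 = A XOR B = HIGH XOR HIGH = LOW
w2 = C NAND w1 = HIGH NAND LOW = HIGH
w3 = w2 XOR C = HIGH XOR HIGH = LOW
w4 = w1 XOR C = LOW XOR HIGH = HIGH
w5 = w4 AND C AND w1 = HIGH AND HIGH AND LOW = LOW
w6 = w2 OR w4 = HIGH OR HIGH = HIGH

w3 = LOW, w4 = HIGH, w5 = LOW, w6 = HIGH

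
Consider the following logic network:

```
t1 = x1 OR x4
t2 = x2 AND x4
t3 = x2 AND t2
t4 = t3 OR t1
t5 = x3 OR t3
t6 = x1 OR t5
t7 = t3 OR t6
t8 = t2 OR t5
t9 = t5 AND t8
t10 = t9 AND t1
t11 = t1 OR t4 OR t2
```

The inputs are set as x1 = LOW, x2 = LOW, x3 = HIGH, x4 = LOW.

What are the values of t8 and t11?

t8 = HIGH  t11 = LOW

t1 = x1 OR x4 = LOW OR LOW = LOW
t2 = x2 AND x4 = LOW AND LOW = LOW
t3 = x2 AND t2 = LOW AND LOW = LOW
t4 = t3 OR t1 = LOW OR LOW = LOW
t5 = x3 OR t3 = HIGH OR LOW = HIGH
t8 = t2 OR t5 = LOW OR HIGH = HIGH
t11 = t1 OR t4 OR t2 = LOW OR LOW OR LOW = LOW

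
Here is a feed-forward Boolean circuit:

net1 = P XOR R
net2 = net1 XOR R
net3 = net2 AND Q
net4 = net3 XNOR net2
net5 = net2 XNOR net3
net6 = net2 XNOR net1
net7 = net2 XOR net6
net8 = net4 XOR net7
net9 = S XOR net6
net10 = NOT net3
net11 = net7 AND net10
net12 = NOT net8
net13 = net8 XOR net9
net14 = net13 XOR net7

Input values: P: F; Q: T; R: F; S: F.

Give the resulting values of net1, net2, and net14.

net1 = P XOR R = F XOR F = F
net2 = net1 XOR R = F XOR F = F
net3 = net2 AND Q = F AND T = F
net4 = net3 XNOR net2 = F XNOR F = T
net6 = net2 XNOR net1 = F XNOR F = T
net7 = net2 XOR net6 = F XOR T = T
net8 = net4 XOR net7 = T XOR T = F
net9 = S XOR net6 = F XOR T = T
net13 = net8 XOR net9 = F XOR T = T
net14 = net13 XOR net7 = T XOR T = F

net1 = F, net2 = F, net14 = F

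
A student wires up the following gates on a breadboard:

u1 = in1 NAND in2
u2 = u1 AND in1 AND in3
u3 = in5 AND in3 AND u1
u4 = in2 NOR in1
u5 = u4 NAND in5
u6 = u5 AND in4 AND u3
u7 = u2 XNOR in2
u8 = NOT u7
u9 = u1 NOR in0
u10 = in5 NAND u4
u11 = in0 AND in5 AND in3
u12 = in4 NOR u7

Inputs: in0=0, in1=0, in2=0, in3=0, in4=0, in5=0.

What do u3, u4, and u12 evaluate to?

u3 = 0; u4 = 1; u12 = 0

u1 = in1 NAND in2 = 0 NAND 0 = 1
u2 = u1 AND in1 AND in3 = 1 AND 0 AND 0 = 0
u3 = in5 AND in3 AND u1 = 0 AND 0 AND 1 = 0
u4 = in2 NOR in1 = 0 NOR 0 = 1
u7 = u2 XNOR in2 = 0 XNOR 0 = 1
u12 = in4 NOR u7 = 0 NOR 1 = 0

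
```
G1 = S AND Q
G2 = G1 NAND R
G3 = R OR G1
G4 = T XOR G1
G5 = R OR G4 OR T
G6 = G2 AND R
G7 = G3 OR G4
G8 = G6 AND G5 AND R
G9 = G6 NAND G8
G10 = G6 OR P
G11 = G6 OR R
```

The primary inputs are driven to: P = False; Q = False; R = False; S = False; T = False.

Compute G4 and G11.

G4 = False, G11 = False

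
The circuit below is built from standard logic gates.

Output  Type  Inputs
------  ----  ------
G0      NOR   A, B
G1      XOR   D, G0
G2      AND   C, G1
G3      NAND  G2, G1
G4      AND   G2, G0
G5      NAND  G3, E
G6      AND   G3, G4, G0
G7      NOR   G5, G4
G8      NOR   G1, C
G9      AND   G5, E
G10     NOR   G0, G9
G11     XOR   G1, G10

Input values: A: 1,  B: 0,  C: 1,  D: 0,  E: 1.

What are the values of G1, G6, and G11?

G0 = A NOR B = 1 NOR 0 = 0
G1 = D XOR G0 = 0 XOR 0 = 0
G2 = C AND G1 = 1 AND 0 = 0
G3 = G2 NAND G1 = 0 NAND 0 = 1
G4 = G2 AND G0 = 0 AND 0 = 0
G5 = G3 NAND E = 1 NAND 1 = 0
G6 = G3 AND G4 AND G0 = 1 AND 0 AND 0 = 0
G9 = G5 AND E = 0 AND 1 = 0
G10 = G0 NOR G9 = 0 NOR 0 = 1
G11 = G1 XOR G10 = 0 XOR 1 = 1

G1 = 0  G6 = 0  G11 = 1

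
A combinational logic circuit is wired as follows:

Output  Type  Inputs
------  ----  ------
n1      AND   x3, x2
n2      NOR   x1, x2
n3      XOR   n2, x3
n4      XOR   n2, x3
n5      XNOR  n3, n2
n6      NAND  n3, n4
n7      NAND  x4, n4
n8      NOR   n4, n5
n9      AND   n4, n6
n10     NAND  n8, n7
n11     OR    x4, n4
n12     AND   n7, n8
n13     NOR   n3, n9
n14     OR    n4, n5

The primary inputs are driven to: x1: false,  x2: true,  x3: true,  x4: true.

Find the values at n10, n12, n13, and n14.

n10 = true, n12 = false, n13 = false, n14 = true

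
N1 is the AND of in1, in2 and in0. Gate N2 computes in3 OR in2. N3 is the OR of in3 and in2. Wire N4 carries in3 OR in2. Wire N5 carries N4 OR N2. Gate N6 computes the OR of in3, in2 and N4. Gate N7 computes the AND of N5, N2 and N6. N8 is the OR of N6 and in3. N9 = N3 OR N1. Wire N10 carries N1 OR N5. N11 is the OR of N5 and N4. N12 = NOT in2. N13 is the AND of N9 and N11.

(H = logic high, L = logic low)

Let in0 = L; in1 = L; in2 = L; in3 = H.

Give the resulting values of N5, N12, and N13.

N5 = H  N12 = H  N13 = H

N1 = in1 AND in2 AND in0 = L AND L AND L = L
N2 = in3 OR in2 = H OR L = H
N3 = in3 OR in2 = H OR L = H
N4 = in3 OR in2 = H OR L = H
N5 = N4 OR N2 = H OR H = H
N9 = N3 OR N1 = H OR L = H
N11 = N5 OR N4 = H OR H = H
N12 = NOT in2 = NOT L = H
N13 = N9 AND N11 = H AND H = H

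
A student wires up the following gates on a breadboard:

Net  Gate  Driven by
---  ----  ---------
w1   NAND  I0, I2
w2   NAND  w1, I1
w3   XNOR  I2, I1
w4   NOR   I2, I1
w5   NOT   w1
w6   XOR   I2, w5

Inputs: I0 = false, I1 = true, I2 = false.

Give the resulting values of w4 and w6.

w1 = I0 NAND I2 = false NAND false = true
w4 = I2 NOR I1 = false NOR true = false
w5 = NOT w1 = NOT true = false
w6 = I2 XOR w5 = false XOR false = false

w4 = false, w6 = false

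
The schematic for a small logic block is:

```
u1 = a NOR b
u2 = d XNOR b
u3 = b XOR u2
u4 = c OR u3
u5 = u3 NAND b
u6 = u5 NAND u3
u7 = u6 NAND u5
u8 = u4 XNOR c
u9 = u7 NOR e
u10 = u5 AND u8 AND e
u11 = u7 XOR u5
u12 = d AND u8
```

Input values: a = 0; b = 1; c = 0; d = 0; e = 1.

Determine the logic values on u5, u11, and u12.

u5 = 0, u11 = 1, u12 = 0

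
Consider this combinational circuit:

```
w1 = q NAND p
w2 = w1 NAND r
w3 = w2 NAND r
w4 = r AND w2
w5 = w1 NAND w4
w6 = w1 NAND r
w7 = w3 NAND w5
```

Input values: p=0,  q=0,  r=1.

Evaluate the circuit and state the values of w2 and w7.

w1 = q NAND p = 0 NAND 0 = 1
w2 = w1 NAND r = 1 NAND 1 = 0
w3 = w2 NAND r = 0 NAND 1 = 1
w4 = r AND w2 = 1 AND 0 = 0
w5 = w1 NAND w4 = 1 NAND 0 = 1
w7 = w3 NAND w5 = 1 NAND 1 = 0

w2 = 0, w7 = 0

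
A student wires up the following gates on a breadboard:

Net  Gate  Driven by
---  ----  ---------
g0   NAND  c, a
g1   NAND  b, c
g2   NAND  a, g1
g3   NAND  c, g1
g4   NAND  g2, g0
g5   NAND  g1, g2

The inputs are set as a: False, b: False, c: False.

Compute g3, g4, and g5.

g3 = True; g4 = False; g5 = False

g0 = c NAND a = False NAND False = True
g1 = b NAND c = False NAND False = True
g2 = a NAND g1 = False NAND True = True
g3 = c NAND g1 = False NAND True = True
g4 = g2 NAND g0 = True NAND True = False
g5 = g1 NAND g2 = True NAND True = False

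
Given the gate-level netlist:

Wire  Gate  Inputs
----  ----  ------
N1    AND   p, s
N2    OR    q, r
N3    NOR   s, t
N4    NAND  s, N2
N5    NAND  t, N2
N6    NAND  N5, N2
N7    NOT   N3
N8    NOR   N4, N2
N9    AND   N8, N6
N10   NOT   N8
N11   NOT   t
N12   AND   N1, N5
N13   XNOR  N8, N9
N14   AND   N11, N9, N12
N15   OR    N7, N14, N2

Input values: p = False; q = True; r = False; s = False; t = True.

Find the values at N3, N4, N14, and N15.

N3 = False; N4 = True; N14 = False; N15 = True

N1 = p AND s = False AND False = False
N2 = q OR r = True OR False = True
N3 = s NOR t = False NOR True = False
N4 = s NAND N2 = False NAND True = True
N5 = t NAND N2 = True NAND True = False
N6 = N5 NAND N2 = False NAND True = True
N7 = NOT N3 = NOT False = True
N8 = N4 NOR N2 = True NOR True = False
N9 = N8 AND N6 = False AND True = False
N11 = NOT t = NOT True = False
N12 = N1 AND N5 = False AND False = False
N14 = N11 AND N9 AND N12 = False AND False AND False = False
N15 = N7 OR N14 OR N2 = True OR False OR True = True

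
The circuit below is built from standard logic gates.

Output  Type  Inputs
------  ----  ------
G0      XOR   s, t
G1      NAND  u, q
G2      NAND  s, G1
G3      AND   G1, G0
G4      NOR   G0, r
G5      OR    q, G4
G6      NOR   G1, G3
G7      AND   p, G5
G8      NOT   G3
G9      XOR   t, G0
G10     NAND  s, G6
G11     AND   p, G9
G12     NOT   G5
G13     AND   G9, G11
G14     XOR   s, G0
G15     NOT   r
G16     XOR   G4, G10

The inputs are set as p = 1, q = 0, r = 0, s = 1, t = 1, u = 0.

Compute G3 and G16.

G3 = 0, G16 = 0

G0 = s XOR t = 1 XOR 1 = 0
G1 = u NAND q = 0 NAND 0 = 1
G3 = G1 AND G0 = 1 AND 0 = 0
G4 = G0 NOR r = 0 NOR 0 = 1
G6 = G1 NOR G3 = 1 NOR 0 = 0
G10 = s NAND G6 = 1 NAND 0 = 1
G16 = G4 XOR G10 = 1 XOR 1 = 0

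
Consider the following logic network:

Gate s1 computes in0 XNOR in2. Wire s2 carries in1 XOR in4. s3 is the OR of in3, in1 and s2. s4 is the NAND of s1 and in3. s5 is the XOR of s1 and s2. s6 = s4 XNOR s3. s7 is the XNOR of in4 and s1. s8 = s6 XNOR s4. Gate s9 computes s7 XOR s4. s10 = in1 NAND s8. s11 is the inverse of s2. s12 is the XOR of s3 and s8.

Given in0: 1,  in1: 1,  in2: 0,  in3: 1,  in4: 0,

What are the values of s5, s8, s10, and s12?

s5 = 1, s8 = 1, s10 = 0, s12 = 0

s1 = in0 XNOR in2 = 1 XNOR 0 = 0
s2 = in1 XOR in4 = 1 XOR 0 = 1
s3 = in3 OR in1 OR s2 = 1 OR 1 OR 1 = 1
s4 = s1 NAND in3 = 0 NAND 1 = 1
s5 = s1 XOR s2 = 0 XOR 1 = 1
s6 = s4 XNOR s3 = 1 XNOR 1 = 1
s8 = s6 XNOR s4 = 1 XNOR 1 = 1
s10 = in1 NAND s8 = 1 NAND 1 = 0
s12 = s3 XOR s8 = 1 XOR 1 = 0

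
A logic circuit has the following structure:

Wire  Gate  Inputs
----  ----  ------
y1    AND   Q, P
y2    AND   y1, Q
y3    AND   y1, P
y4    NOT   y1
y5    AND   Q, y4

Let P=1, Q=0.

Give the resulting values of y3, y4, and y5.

y3 = 0; y4 = 1; y5 = 0

y1 = Q AND P = 0 AND 1 = 0
y3 = y1 AND P = 0 AND 1 = 0
y4 = NOT y1 = NOT 0 = 1
y5 = Q AND y4 = 0 AND 1 = 0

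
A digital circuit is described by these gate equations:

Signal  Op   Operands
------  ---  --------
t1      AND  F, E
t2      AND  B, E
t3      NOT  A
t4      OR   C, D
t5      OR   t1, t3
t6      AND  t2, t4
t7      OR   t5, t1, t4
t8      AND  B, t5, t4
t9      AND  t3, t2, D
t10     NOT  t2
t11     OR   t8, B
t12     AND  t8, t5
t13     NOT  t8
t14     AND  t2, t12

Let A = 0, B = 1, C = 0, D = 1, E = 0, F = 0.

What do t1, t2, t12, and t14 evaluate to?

t1 = 0, t2 = 0, t12 = 1, t14 = 0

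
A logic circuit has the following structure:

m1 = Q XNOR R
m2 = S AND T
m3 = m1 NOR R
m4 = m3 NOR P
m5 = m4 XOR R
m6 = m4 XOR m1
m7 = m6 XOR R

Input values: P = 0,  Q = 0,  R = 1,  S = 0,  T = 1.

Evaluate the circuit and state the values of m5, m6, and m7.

m1 = Q XNOR R = 0 XNOR 1 = 0
m3 = m1 NOR R = 0 NOR 1 = 0
m4 = m3 NOR P = 0 NOR 0 = 1
m5 = m4 XOR R = 1 XOR 1 = 0
m6 = m4 XOR m1 = 1 XOR 0 = 1
m7 = m6 XOR R = 1 XOR 1 = 0

m5 = 0  m6 = 1  m7 = 0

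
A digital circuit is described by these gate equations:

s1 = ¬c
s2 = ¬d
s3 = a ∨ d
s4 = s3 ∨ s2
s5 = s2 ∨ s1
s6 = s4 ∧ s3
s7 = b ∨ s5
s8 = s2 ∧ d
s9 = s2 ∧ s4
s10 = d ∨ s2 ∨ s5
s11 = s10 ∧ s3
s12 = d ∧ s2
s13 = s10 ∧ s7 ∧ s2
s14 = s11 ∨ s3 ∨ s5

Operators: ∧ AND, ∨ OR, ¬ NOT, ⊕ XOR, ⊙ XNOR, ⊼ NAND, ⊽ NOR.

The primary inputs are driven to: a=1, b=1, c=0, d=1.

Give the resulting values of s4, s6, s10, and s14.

s1 = NOT c = NOT 0 = 1
s2 = NOT d = NOT 1 = 0
s3 = a OR d = 1 OR 1 = 1
s4 = s3 OR s2 = 1 OR 0 = 1
s5 = s2 OR s1 = 0 OR 1 = 1
s6 = s4 AND s3 = 1 AND 1 = 1
s10 = d OR s2 OR s5 = 1 OR 0 OR 1 = 1
s11 = s10 AND s3 = 1 AND 1 = 1
s14 = s11 OR s3 OR s5 = 1 OR 1 OR 1 = 1

s4 = 1, s6 = 1, s10 = 1, s14 = 1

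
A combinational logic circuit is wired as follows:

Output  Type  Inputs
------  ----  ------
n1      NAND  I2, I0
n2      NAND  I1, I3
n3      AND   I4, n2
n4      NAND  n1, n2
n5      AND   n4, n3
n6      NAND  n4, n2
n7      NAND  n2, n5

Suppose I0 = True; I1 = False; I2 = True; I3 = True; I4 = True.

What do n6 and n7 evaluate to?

n6 = False, n7 = False

n1 = I2 NAND I0 = True NAND True = False
n2 = I1 NAND I3 = False NAND True = True
n3 = I4 AND n2 = True AND True = True
n4 = n1 NAND n2 = False NAND True = True
n5 = n4 AND n3 = True AND True = True
n6 = n4 NAND n2 = True NAND True = False
n7 = n2 NAND n5 = True NAND True = False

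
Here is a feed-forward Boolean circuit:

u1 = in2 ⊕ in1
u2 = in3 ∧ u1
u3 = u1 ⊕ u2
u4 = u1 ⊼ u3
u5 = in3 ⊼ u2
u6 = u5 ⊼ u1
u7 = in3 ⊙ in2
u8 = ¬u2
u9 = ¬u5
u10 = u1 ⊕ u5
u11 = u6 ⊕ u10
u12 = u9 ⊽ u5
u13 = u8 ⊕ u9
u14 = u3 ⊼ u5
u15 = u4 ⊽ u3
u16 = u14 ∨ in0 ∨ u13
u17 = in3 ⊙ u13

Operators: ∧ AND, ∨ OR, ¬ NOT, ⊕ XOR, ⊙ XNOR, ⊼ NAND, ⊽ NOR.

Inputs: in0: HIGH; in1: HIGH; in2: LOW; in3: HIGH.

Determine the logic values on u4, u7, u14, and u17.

u1 = in2 XOR in1 = LOW XOR HIGH = HIGH
u2 = in3 AND u1 = HIGH AND HIGH = HIGH
u3 = u1 XOR u2 = HIGH XOR HIGH = LOW
u4 = u1 NAND u3 = HIGH NAND LOW = HIGH
u5 = in3 NAND u2 = HIGH NAND HIGH = LOW
u7 = in3 XNOR in2 = HIGH XNOR LOW = LOW
u8 = NOT u2 = NOT HIGH = LOW
u9 = NOT u5 = NOT LOW = HIGH
u13 = u8 XOR u9 = LOW XOR HIGH = HIGH
u14 = u3 NAND u5 = LOW NAND LOW = HIGH
u17 = in3 XNOR u13 = HIGH XNOR HIGH = HIGH

u4 = HIGH, u7 = LOW, u14 = HIGH, u17 = HIGH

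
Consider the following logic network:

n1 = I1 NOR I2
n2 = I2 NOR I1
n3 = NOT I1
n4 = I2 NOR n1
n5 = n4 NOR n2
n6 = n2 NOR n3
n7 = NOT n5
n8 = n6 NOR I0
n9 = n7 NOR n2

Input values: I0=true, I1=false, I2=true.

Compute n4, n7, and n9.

n1 = I1 NOR I2 = false NOR true = false
n2 = I2 NOR I1 = true NOR false = false
n4 = I2 NOR n1 = true NOR false = false
n5 = n4 NOR n2 = false NOR false = true
n7 = NOT n5 = NOT true = false
n9 = n7 NOR n2 = false NOR false = true

n4 = false, n7 = false, n9 = true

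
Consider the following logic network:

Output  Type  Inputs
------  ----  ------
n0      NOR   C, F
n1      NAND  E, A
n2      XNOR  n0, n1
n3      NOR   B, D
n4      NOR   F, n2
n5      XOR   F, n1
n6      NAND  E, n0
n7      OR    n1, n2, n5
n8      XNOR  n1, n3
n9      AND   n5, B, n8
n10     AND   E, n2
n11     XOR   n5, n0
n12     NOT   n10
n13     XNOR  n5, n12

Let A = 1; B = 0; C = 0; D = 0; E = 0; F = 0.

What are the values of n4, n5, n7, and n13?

n4 = 0; n5 = 1; n7 = 1; n13 = 1

n0 = C NOR F = 0 NOR 0 = 1
n1 = E NAND A = 0 NAND 1 = 1
n2 = n0 XNOR n1 = 1 XNOR 1 = 1
n4 = F NOR n2 = 0 NOR 1 = 0
n5 = F XOR n1 = 0 XOR 1 = 1
n7 = n1 OR n2 OR n5 = 1 OR 1 OR 1 = 1
n10 = E AND n2 = 0 AND 1 = 0
n12 = NOT n10 = NOT 0 = 1
n13 = n5 XNOR n12 = 1 XNOR 1 = 1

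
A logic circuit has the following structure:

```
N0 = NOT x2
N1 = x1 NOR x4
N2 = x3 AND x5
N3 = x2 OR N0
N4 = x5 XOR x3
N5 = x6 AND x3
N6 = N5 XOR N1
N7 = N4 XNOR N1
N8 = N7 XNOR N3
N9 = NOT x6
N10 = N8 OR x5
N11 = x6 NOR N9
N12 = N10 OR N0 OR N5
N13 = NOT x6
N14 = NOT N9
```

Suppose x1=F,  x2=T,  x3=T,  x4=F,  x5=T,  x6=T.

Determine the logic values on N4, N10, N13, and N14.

N4 = F, N10 = T, N13 = F, N14 = T

N0 = NOT x2 = NOT T = F
N1 = x1 NOR x4 = F NOR F = T
N3 = x2 OR N0 = T OR F = T
N4 = x5 XOR x3 = T XOR T = F
N7 = N4 XNOR N1 = F XNOR T = F
N8 = N7 XNOR N3 = F XNOR T = F
N9 = NOT x6 = NOT T = F
N10 = N8 OR x5 = F OR T = T
N13 = NOT x6 = NOT T = F
N14 = NOT N9 = NOT F = T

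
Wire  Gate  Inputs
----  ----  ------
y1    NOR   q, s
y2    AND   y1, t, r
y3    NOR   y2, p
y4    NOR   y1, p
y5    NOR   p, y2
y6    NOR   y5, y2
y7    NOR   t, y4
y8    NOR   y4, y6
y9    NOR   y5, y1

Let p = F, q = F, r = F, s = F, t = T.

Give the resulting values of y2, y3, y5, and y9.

y2 = F, y3 = T, y5 = T, y9 = F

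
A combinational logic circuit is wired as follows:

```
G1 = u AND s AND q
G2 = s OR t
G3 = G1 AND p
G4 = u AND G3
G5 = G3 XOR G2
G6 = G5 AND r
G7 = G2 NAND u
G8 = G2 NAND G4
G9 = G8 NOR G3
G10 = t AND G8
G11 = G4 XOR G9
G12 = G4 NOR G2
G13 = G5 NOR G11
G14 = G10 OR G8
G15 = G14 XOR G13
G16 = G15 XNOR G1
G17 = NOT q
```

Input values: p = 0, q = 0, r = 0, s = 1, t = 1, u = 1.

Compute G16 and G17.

G1 = u AND s AND q = 1 AND 1 AND 0 = 0
G2 = s OR t = 1 OR 1 = 1
G3 = G1 AND p = 0 AND 0 = 0
G4 = u AND G3 = 1 AND 0 = 0
G5 = G3 XOR G2 = 0 XOR 1 = 1
G8 = G2 NAND G4 = 1 NAND 0 = 1
G9 = G8 NOR G3 = 1 NOR 0 = 0
G10 = t AND G8 = 1 AND 1 = 1
G11 = G4 XOR G9 = 0 XOR 0 = 0
G13 = G5 NOR G11 = 1 NOR 0 = 0
G14 = G10 OR G8 = 1 OR 1 = 1
G15 = G14 XOR G13 = 1 XOR 0 = 1
G16 = G15 XNOR G1 = 1 XNOR 0 = 0
G17 = NOT q = NOT 0 = 1

G16 = 0  G17 = 1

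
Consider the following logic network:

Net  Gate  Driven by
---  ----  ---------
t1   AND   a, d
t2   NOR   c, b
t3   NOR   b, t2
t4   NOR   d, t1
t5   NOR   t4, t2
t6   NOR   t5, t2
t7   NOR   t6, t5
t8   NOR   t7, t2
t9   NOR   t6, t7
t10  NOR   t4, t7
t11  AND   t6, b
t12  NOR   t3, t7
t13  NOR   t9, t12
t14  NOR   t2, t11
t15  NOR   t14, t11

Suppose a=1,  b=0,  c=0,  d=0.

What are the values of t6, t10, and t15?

t6 = 0, t10 = 0, t15 = 1

t1 = a AND d = 1 AND 0 = 0
t2 = c NOR b = 0 NOR 0 = 1
t4 = d NOR t1 = 0 NOR 0 = 1
t5 = t4 NOR t2 = 1 NOR 1 = 0
t6 = t5 NOR t2 = 0 NOR 1 = 0
t7 = t6 NOR t5 = 0 NOR 0 = 1
t10 = t4 NOR t7 = 1 NOR 1 = 0
t11 = t6 AND b = 0 AND 0 = 0
t14 = t2 NOR t11 = 1 NOR 0 = 0
t15 = t14 NOR t11 = 0 NOR 0 = 1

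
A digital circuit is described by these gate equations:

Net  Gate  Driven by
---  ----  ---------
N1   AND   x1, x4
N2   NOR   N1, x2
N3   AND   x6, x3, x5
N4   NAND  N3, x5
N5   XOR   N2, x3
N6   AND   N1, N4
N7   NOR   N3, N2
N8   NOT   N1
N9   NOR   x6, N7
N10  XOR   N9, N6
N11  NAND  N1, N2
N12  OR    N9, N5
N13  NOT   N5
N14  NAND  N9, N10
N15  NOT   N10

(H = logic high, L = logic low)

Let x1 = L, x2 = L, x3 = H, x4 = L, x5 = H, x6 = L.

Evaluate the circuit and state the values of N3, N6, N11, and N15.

N3 = L, N6 = L, N11 = H, N15 = L

N1 = x1 AND x4 = L AND L = L
N2 = N1 NOR x2 = L NOR L = H
N3 = x6 AND x3 AND x5 = L AND H AND H = L
N4 = N3 NAND x5 = L NAND H = H
N6 = N1 AND N4 = L AND H = L
N7 = N3 NOR N2 = L NOR H = L
N9 = x6 NOR N7 = L NOR L = H
N10 = N9 XOR N6 = H XOR L = H
N11 = N1 NAND N2 = L NAND H = H
N15 = NOT N10 = NOT H = L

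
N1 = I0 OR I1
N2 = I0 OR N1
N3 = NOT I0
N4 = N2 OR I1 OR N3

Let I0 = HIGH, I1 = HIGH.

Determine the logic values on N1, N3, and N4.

N1 = HIGH  N3 = LOW  N4 = HIGH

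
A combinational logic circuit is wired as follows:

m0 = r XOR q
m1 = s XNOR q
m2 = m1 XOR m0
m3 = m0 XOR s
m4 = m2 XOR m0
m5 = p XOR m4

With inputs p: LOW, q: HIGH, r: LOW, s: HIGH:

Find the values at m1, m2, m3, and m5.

m1 = HIGH, m2 = LOW, m3 = LOW, m5 = HIGH

m0 = r XOR q = LOW XOR HIGH = HIGH
m1 = s XNOR q = HIGH XNOR HIGH = HIGH
m2 = m1 XOR m0 = HIGH XOR HIGH = LOW
m3 = m0 XOR s = HIGH XOR HIGH = LOW
m4 = m2 XOR m0 = LOW XOR HIGH = HIGH
m5 = p XOR m4 = LOW XOR HIGH = HIGH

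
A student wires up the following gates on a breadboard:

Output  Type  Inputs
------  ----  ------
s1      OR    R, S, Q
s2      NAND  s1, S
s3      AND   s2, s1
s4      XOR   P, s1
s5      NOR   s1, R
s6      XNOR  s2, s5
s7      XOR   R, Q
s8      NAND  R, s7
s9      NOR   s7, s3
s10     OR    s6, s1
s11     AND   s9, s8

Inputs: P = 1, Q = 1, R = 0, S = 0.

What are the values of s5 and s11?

s1 = R OR S OR Q = 0 OR 0 OR 1 = 1
s2 = s1 NAND S = 1 NAND 0 = 1
s3 = s2 AND s1 = 1 AND 1 = 1
s5 = s1 NOR R = 1 NOR 0 = 0
s7 = R XOR Q = 0 XOR 1 = 1
s8 = R NAND s7 = 0 NAND 1 = 1
s9 = s7 NOR s3 = 1 NOR 1 = 0
s11 = s9 AND s8 = 0 AND 1 = 0

s5 = 0, s11 = 0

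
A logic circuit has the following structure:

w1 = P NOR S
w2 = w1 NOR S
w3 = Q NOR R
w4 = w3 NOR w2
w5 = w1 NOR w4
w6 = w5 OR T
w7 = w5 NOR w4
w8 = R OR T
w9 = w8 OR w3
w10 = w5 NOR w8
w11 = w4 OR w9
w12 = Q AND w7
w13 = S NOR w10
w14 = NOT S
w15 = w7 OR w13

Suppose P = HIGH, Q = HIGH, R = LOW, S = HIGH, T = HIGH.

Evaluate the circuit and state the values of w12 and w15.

w1 = P NOR S = HIGH NOR HIGH = LOW
w2 = w1 NOR S = LOW NOR HIGH = LOW
w3 = Q NOR R = HIGH NOR LOW = LOW
w4 = w3 NOR w2 = LOW NOR LOW = HIGH
w5 = w1 NOR w4 = LOW NOR HIGH = LOW
w7 = w5 NOR w4 = LOW NOR HIGH = LOW
w8 = R OR T = LOW OR HIGH = HIGH
w10 = w5 NOR w8 = LOW NOR HIGH = LOW
w12 = Q AND w7 = HIGH AND LOW = LOW
w13 = S NOR w10 = HIGH NOR LOW = LOW
w15 = w7 OR w13 = LOW OR LOW = LOW

w12 = LOW, w15 = LOW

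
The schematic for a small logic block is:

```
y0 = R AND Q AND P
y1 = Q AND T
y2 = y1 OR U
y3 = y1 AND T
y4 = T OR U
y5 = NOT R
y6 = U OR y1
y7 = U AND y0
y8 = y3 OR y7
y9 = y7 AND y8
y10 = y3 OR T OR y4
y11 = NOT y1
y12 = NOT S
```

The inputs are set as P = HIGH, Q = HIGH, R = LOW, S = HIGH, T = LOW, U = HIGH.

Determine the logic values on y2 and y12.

y1 = Q AND T = HIGH AND LOW = LOW
y2 = y1 OR U = LOW OR HIGH = HIGH
y12 = NOT S = NOT HIGH = LOW

y2 = HIGH, y12 = LOW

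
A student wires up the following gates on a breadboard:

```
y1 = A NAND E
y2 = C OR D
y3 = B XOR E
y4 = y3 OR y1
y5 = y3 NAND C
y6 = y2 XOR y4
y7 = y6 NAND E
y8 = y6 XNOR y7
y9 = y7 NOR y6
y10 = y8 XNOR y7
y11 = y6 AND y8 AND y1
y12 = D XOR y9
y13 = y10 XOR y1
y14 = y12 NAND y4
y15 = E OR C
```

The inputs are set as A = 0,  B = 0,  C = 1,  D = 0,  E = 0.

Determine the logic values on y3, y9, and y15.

y3 = 0  y9 = 0  y15 = 1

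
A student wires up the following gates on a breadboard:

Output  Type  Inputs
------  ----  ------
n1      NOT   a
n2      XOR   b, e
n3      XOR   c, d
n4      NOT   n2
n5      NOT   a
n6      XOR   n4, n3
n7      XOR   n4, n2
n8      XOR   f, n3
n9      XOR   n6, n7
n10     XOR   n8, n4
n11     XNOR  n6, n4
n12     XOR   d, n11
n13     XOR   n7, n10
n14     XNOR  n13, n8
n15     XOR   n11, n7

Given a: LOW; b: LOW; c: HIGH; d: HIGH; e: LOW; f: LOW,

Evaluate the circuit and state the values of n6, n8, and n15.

n2 = b XOR e = LOW XOR LOW = LOW
n3 = c XOR d = HIGH XOR HIGH = LOW
n4 = NOT n2 = NOT LOW = HIGH
n6 = n4 XOR n3 = HIGH XOR LOW = HIGH
n7 = n4 XOR n2 = HIGH XOR LOW = HIGH
n8 = f XOR n3 = LOW XOR LOW = LOW
n11 = n6 XNOR n4 = HIGH XNOR HIGH = HIGH
n15 = n11 XOR n7 = HIGH XOR HIGH = LOW

n6 = HIGH  n8 = LOW  n15 = LOW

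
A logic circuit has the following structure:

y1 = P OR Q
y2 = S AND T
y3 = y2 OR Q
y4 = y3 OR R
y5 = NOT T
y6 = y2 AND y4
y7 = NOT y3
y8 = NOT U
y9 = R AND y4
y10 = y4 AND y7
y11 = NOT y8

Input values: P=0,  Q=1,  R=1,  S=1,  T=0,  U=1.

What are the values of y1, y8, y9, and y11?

y1 = P OR Q = 0 OR 1 = 1
y2 = S AND T = 1 AND 0 = 0
y3 = y2 OR Q = 0 OR 1 = 1
y4 = y3 OR R = 1 OR 1 = 1
y8 = NOT U = NOT 1 = 0
y9 = R AND y4 = 1 AND 1 = 1
y11 = NOT y8 = NOT 0 = 1

y1 = 1, y8 = 0, y9 = 1, y11 = 1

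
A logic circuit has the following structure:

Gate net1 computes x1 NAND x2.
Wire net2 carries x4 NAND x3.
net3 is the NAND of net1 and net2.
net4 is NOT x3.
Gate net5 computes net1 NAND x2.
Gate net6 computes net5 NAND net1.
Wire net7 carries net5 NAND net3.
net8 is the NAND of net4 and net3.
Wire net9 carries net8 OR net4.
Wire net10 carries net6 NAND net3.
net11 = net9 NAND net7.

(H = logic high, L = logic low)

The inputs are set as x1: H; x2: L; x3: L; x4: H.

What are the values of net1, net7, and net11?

net1 = x1 NAND x2 = H NAND L = H
net2 = x4 NAND x3 = H NAND L = H
net3 = net1 NAND net2 = H NAND H = L
net4 = NOT x3 = NOT L = H
net5 = net1 NAND x2 = H NAND L = H
net7 = net5 NAND net3 = H NAND L = H
net8 = net4 NAND net3 = H NAND L = H
net9 = net8 OR net4 = H OR H = H
net11 = net9 NAND net7 = H NAND H = L

net1 = H, net7 = H, net11 = L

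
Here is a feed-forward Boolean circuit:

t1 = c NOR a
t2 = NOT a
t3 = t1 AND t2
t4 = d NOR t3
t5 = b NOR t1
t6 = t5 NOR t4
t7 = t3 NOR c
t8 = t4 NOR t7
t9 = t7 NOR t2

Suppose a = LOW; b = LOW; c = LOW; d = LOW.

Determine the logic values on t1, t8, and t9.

t1 = HIGH; t8 = HIGH; t9 = LOW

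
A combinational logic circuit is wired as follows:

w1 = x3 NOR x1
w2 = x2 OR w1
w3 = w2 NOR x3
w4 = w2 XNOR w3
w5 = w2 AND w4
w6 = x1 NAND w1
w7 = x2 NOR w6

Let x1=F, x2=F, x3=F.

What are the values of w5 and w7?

w1 = x3 NOR x1 = F NOR F = T
w2 = x2 OR w1 = F OR T = T
w3 = w2 NOR x3 = T NOR F = F
w4 = w2 XNOR w3 = T XNOR F = F
w5 = w2 AND w4 = T AND F = F
w6 = x1 NAND w1 = F NAND T = T
w7 = x2 NOR w6 = F NOR T = F

w5 = F  w7 = F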